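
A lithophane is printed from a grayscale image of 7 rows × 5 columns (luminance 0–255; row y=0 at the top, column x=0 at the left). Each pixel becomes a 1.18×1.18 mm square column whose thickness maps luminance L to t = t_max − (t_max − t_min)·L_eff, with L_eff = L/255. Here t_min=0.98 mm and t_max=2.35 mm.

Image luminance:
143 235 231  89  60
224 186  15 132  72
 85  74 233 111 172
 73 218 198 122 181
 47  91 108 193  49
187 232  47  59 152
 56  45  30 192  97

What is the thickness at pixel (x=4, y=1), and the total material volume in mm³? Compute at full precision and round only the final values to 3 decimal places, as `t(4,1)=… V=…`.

span = t_max - t_min = 2.35 - 0.98 = 1.370
L(4,1) = 72, L_eff = 72/255 = 0.282353
t(4,1) = 2.35 - 1.370·0.282353 = 1.963
Σt over all 7·5 pixels = 372308/6375 ≈ 58.4012549
V = pitch²·Σt = 1.18²·372308/6375 = 81.318

t(4,1)=1.963 V=81.318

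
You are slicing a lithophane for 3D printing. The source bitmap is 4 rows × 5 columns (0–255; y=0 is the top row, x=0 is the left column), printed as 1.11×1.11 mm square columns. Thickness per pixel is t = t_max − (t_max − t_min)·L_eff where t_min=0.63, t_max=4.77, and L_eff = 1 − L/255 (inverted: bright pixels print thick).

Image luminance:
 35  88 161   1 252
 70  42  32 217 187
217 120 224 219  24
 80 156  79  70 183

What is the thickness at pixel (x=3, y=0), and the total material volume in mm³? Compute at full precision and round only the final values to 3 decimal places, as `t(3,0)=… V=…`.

t(3,0)=0.646 V=64.673

span = t_max - t_min = 4.77 - 0.63 = 4.140
L(3,0) = 1, L_eff = 1 - 1/255 = 0.996078 (inverted)
t(3,0) = 4.77 - 4.140·0.996078 = 0.646
Σt over all 4·5 pixels = 223083/4250 ≈ 52.4901176
V = pitch²·Σt = 1.11²·223083/4250 = 64.673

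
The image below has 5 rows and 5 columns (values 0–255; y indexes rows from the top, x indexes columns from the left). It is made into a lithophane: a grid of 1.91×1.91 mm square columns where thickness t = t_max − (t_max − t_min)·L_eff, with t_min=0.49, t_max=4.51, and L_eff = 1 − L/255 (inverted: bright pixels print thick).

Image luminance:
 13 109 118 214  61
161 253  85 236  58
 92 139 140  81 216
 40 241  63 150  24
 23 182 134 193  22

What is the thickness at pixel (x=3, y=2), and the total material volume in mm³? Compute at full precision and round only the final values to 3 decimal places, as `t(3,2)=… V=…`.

t(3,2)=1.767 V=219.983

span = t_max - t_min = 4.51 - 0.49 = 4.020
L(3,2) = 81, L_eff = 1 - 81/255 = 0.682353 (inverted)
t(3,2) = 4.51 - 4.020·0.682353 = 1.767
Σt over all 5·5 pixels = 512557/8500 ≈ 60.3008235
V = pitch²·Σt = 1.91²·512557/8500 = 219.983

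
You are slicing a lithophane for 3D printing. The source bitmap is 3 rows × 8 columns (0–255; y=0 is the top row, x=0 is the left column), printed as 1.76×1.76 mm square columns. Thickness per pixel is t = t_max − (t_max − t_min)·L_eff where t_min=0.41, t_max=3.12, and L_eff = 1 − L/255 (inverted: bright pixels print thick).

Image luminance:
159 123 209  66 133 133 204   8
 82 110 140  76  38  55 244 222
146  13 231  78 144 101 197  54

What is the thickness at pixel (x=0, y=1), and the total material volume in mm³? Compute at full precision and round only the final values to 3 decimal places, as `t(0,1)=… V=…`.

t(0,1)=1.281 V=128.120

span = t_max - t_min = 3.12 - 0.41 = 2.710
L(0,1) = 82, L_eff = 1 - 82/255 = 0.678431 (inverted)
t(0,1) = 3.12 - 2.710·0.678431 = 1.281
Σt over all 3·8 pixels = 527353/12750 ≈ 41.3610196
V = pitch²·Σt = 1.76²·527353/12750 = 128.120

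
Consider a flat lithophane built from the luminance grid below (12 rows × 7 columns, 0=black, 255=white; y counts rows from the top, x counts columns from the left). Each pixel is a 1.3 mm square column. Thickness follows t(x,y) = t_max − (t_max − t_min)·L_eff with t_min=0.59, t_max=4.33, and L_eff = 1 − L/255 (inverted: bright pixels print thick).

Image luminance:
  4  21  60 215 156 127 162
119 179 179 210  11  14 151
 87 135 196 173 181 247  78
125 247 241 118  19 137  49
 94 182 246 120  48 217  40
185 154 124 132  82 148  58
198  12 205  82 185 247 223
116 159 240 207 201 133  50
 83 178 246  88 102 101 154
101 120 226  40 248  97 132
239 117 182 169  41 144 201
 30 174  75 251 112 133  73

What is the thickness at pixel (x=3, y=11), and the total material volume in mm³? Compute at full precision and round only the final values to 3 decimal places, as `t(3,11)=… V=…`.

span = t_max - t_min = 4.33 - 0.59 = 3.740
L(3,11) = 251, L_eff = 1 - 251/255 = 0.015686 (inverted)
t(3,11) = 4.33 - 3.740·0.015686 = 4.271
Σt over all 12·7 pixels = 219.488
V = pitch²·Σt = 1.3²·219.488 = 370.935

t(3,11)=4.271 V=370.935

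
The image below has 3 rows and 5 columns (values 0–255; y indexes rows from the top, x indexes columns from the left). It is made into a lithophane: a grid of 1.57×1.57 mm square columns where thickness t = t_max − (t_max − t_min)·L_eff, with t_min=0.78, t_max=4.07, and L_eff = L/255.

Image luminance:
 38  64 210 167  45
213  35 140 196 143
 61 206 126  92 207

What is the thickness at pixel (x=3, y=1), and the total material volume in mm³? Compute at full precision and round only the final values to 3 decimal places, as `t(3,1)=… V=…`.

span = t_max - t_min = 4.07 - 0.78 = 3.290
L(3,1) = 196, L_eff = 196/255 = 0.768627
t(3,1) = 4.07 - 3.290·0.768627 = 1.541
Σt over all 3·5 pixels = 229382/6375 ≈ 35.9814902
V = pitch²·Σt = 1.57²·229382/6375 = 88.691

t(3,1)=1.541 V=88.691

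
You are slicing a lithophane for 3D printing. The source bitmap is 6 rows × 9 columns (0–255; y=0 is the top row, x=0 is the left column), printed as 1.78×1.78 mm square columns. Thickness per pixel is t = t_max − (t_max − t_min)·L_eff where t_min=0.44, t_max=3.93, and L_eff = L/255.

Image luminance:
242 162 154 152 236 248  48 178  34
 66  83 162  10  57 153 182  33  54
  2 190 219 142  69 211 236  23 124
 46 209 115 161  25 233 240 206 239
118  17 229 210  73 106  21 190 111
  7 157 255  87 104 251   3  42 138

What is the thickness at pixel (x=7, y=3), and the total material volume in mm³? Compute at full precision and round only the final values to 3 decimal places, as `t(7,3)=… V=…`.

t(7,3)=1.111 V=366.121

span = t_max - t_min = 3.93 - 0.44 = 3.490
L(7,3) = 206, L_eff = 206/255 = 0.807843
t(7,3) = 3.93 - 3.490·0.807843 = 1.111
Σt over all 6·9 pixels = 2946623/25500 ≈ 115.5538431
V = pitch²·Σt = 1.78²·2946623/25500 = 366.121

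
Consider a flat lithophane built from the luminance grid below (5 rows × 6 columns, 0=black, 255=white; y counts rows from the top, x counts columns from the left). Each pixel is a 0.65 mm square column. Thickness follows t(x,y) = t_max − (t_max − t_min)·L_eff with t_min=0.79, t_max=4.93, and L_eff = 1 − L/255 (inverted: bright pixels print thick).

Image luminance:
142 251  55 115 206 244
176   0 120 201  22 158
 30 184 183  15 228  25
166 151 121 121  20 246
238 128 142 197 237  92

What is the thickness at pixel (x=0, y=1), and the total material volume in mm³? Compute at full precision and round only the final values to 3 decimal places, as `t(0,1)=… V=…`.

t(0,1)=3.647 V=38.919

span = t_max - t_min = 4.93 - 0.79 = 4.140
L(0,1) = 176, L_eff = 1 - 176/255 = 0.309804 (inverted)
t(0,1) = 4.93 - 4.140·0.309804 = 3.647
Σt over all 5·6 pixels = 391491/4250 ≈ 92.1155294
V = pitch²·Σt = 0.65²·391491/4250 = 38.919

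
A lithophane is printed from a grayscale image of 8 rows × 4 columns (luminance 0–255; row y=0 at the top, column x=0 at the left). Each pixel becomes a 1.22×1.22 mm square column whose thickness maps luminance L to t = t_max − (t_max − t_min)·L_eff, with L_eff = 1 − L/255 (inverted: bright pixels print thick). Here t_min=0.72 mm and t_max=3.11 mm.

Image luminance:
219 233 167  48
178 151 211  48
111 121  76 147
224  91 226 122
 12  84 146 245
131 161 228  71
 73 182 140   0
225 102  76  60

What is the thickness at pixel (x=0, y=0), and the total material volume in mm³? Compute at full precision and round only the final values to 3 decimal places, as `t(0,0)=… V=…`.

t(0,0)=2.773 V=94.404

span = t_max - t_min = 3.11 - 0.72 = 2.390
L(0,0) = 219, L_eff = 1 - 219/255 = 0.141176 (inverted)
t(0,0) = 3.11 - 2.390·0.141176 = 2.773
Σt over all 8·4 pixels = 1617371/25500 ≈ 63.4263137
V = pitch²·Σt = 1.22²·1617371/25500 = 94.404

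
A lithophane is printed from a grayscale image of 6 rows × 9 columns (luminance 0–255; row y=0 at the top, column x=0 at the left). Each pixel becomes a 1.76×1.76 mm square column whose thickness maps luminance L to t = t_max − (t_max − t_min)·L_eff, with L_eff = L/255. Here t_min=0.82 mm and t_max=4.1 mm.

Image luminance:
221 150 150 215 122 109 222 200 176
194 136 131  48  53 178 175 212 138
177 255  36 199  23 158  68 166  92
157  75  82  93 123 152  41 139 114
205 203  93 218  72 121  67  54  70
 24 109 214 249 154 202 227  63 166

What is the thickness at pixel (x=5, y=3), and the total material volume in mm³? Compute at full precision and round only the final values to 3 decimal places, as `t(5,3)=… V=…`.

span = t_max - t_min = 4.1 - 0.82 = 3.280
L(5,3) = 152, L_eff = 152/255 = 0.596078
t(5,3) = 4.1 - 3.280·0.596078 = 2.145
Σt over all 6·9 pixels = 265721/2125 ≈ 125.0451765
V = pitch²·Σt = 1.76²·265721/2125 = 387.340

t(5,3)=2.145 V=387.340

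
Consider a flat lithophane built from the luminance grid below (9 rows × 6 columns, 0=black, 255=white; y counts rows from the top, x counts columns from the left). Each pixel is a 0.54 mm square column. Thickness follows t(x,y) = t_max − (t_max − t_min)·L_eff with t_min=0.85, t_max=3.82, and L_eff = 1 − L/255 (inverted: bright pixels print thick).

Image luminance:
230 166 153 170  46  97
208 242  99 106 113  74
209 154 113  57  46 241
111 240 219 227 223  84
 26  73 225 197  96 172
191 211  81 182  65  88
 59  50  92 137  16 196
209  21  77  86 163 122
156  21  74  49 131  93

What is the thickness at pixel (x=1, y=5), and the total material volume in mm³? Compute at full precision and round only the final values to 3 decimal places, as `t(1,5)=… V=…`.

span = t_max - t_min = 3.82 - 0.85 = 2.970
L(1,5) = 211, L_eff = 1 - 211/255 = 0.172549 (inverted)
t(1,5) = 3.82 - 2.970·0.172549 = 3.308
Σt over all 9·6 pixels = 127.278
V = pitch²·Σt = 0.54²·127.278 = 37.114

t(1,5)=3.308 V=37.114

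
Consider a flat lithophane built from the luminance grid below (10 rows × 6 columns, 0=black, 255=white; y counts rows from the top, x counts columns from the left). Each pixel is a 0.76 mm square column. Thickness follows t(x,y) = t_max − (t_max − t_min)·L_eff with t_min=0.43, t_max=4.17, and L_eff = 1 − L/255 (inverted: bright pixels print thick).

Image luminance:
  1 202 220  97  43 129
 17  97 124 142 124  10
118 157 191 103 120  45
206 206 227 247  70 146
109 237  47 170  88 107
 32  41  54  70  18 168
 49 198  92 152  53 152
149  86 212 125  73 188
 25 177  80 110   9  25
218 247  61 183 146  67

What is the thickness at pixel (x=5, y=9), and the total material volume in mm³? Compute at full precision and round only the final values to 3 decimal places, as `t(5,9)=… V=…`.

span = t_max - t_min = 4.17 - 0.43 = 3.740
L(5,9) = 67, L_eff = 1 - 67/255 = 0.737255 (inverted)
t(5,9) = 4.17 - 3.740·0.737255 = 1.413
Σt over all 10·6 pixels = 9701/75 ≈ 129.3466667
V = pitch²·Σt = 0.76²·9701/75 = 74.711

t(5,9)=1.413 V=74.711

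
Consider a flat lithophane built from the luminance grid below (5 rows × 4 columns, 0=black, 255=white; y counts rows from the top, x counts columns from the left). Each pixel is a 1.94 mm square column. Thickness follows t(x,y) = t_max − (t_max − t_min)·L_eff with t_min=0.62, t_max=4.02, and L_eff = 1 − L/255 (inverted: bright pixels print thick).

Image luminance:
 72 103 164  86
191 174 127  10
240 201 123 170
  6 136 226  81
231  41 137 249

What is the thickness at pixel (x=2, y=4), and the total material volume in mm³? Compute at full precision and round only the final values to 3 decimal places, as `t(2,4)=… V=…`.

t(2,4)=2.447 V=185.571

span = t_max - t_min = 4.02 - 0.62 = 3.400
L(2,4) = 137, L_eff = 1 - 137/255 = 0.462745 (inverted)
t(2,4) = 4.02 - 3.400·0.462745 = 2.447
Σt over all 5·4 pixels = 3698/75 ≈ 49.3066667
V = pitch²·Σt = 1.94²·3698/75 = 185.571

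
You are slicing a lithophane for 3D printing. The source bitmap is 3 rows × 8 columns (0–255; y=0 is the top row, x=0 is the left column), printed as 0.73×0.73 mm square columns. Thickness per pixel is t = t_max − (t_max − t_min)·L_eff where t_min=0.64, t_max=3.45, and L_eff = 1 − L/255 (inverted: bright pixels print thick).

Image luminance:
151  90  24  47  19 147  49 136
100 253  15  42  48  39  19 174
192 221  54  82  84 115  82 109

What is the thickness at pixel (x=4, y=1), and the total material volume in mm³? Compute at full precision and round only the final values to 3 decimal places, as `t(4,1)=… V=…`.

t(4,1)=1.169 V=21.645

span = t_max - t_min = 3.45 - 0.64 = 2.810
L(4,1) = 48, L_eff = 1 - 48/255 = 0.811765 (inverted)
t(4,1) = 3.45 - 2.810·0.811765 = 1.169
Σt over all 3·8 pixels = 86311/2125 ≈ 40.6169412
V = pitch²·Σt = 0.73²·86311/2125 = 21.645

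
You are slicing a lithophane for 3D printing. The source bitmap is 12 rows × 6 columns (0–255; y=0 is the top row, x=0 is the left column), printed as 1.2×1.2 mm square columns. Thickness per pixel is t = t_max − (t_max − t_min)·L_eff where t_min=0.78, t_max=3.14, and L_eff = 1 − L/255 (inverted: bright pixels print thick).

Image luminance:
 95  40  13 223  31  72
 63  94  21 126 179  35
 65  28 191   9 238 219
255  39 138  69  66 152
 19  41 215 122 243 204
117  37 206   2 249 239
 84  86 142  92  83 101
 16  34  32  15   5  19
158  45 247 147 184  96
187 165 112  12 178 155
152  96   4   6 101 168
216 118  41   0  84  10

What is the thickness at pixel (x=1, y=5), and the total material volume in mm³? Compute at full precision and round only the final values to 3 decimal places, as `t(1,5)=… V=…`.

span = t_max - t_min = 3.14 - 0.78 = 2.360
L(1,5) = 37, L_eff = 1 - 37/255 = 0.854902 (inverted)
t(1,5) = 3.14 - 2.360·0.854902 = 1.122
Σt over all 12·6 pixels = 803234/6375 ≈ 125.9974902
V = pitch²·Σt = 1.2²·803234/6375 = 181.436

t(1,5)=1.122 V=181.436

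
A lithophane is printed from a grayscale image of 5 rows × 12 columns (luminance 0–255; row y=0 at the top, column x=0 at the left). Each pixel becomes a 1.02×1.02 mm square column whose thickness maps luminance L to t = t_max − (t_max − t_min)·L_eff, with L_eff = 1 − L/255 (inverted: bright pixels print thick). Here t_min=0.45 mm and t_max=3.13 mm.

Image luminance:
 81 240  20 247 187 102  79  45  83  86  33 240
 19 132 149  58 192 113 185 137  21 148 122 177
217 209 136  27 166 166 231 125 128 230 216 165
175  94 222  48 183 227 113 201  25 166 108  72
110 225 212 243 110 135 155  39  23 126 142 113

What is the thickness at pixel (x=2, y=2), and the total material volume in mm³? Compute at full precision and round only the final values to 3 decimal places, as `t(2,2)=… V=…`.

span = t_max - t_min = 3.13 - 0.45 = 2.680
L(2,2) = 136, L_eff = 1 - 136/255 = 0.466667 (inverted)
t(2,2) = 3.13 - 2.680·0.466667 = 1.879
Σt over all 5·12 pixels = 720118/6375 ≈ 112.9596863
V = pitch²·Σt = 1.02²·720118/6375 = 117.523

t(2,2)=1.879 V=117.523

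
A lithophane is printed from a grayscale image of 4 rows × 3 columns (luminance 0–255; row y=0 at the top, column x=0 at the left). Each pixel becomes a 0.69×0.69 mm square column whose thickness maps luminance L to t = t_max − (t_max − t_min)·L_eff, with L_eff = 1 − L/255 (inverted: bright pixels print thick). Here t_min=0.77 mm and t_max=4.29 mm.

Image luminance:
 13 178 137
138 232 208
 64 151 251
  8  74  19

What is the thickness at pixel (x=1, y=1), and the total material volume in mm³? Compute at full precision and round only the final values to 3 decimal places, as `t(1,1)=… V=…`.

span = t_max - t_min = 4.29 - 0.77 = 3.520
L(1,1) = 232, L_eff = 1 - 232/255 = 0.090196 (inverted)
t(1,1) = 4.29 - 3.520·0.090196 = 3.973
Σt over all 4·3 pixels = 62843/2125 ≈ 29.5731765
V = pitch²·Σt = 0.69²·62843/2125 = 14.080

t(1,1)=3.973 V=14.080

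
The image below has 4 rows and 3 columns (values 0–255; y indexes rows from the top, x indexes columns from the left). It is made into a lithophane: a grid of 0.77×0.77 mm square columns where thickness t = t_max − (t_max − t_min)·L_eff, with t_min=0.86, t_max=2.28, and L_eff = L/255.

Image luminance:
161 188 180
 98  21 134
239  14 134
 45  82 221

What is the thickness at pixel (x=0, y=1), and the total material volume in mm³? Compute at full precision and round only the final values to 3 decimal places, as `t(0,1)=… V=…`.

span = t_max - t_min = 2.28 - 0.86 = 1.420
L(0,1) = 98, L_eff = 98/255 = 0.384314
t(0,1) = 2.28 - 1.420·0.384314 = 1.734
Σt over all 4·3 pixels = 241133/12750 ≈ 18.9123922
V = pitch²·Σt = 0.77²·241133/12750 = 11.213

t(0,1)=1.734 V=11.213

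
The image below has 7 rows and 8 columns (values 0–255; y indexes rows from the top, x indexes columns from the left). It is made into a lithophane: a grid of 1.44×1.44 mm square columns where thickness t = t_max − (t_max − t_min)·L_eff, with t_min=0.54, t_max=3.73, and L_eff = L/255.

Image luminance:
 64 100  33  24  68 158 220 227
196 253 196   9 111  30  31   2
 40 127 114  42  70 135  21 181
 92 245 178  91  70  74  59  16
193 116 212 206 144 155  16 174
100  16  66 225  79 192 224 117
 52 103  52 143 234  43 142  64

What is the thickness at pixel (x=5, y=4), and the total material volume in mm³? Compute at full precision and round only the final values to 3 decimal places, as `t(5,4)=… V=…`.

t(5,4)=1.791 V=268.542

span = t_max - t_min = 3.73 - 0.54 = 3.190
L(5,4) = 155, L_eff = 155/255 = 0.607843
t(5,4) = 3.73 - 3.190·0.607843 = 1.791
Σt over all 7·8 pixels = 220159/1700 ≈ 129.5052941
V = pitch²·Σt = 1.44²·220159/1700 = 268.542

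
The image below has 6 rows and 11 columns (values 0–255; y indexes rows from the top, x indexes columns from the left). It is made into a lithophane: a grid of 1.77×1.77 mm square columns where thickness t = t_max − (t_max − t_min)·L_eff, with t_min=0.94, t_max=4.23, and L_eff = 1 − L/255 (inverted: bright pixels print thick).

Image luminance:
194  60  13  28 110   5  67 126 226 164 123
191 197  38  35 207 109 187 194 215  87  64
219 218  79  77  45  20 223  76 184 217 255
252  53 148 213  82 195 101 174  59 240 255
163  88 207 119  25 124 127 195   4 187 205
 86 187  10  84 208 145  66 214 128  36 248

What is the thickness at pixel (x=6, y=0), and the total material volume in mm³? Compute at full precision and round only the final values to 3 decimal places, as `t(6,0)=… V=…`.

t(6,0)=1.804 V=553.340

span = t_max - t_min = 4.23 - 0.94 = 3.290
L(6,0) = 67, L_eff = 1 - 67/255 = 0.737255 (inverted)
t(6,0) = 4.23 - 3.290·0.737255 = 1.804
Σt over all 6·11 pixels = 4503869/25500 ≈ 176.6223137
V = pitch²·Σt = 1.77²·4503869/25500 = 553.340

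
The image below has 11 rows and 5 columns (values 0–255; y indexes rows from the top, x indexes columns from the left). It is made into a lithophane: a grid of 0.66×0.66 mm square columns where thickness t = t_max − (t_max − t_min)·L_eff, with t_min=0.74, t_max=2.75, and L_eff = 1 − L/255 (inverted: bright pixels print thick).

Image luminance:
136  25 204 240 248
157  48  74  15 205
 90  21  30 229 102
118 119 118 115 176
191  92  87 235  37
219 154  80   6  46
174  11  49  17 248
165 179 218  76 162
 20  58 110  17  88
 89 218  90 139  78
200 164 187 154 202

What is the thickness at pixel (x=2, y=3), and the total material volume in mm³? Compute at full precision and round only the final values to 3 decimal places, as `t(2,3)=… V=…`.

t(2,3)=1.670 V=40.837

span = t_max - t_min = 2.75 - 0.74 = 2.010
L(2,3) = 118, L_eff = 1 - 118/255 = 0.537255 (inverted)
t(2,3) = 2.75 - 2.010·0.537255 = 1.670
Σt over all 11·5 pixels = 39843/425 ≈ 93.7482353
V = pitch²·Σt = 0.66²·39843/425 = 40.837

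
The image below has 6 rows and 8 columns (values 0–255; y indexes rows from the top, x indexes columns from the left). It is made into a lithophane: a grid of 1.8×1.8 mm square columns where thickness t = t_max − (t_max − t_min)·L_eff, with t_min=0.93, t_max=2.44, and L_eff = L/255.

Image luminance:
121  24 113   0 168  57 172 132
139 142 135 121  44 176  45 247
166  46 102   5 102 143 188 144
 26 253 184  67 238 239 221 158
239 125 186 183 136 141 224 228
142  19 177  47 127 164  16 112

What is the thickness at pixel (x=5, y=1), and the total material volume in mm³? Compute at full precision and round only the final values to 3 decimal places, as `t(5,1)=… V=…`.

span = t_max - t_min = 2.44 - 0.93 = 1.510
L(5,1) = 176, L_eff = 176/255 = 0.690196
t(5,1) = 2.44 - 1.510·0.690196 = 1.398
Σt over all 6·8 pixels = 168548/2125 ≈ 79.3167059
V = pitch²·Σt = 1.8²·168548/2125 = 256.986

t(5,1)=1.398 V=256.986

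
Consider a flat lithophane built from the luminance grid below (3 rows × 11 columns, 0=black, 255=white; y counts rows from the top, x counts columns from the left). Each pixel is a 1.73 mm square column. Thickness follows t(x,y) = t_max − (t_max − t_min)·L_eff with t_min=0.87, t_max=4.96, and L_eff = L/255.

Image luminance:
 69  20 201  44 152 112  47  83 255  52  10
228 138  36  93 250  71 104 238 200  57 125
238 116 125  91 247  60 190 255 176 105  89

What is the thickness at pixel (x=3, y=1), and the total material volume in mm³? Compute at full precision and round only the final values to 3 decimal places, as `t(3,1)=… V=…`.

span = t_max - t_min = 4.96 - 0.87 = 4.090
L(3,1) = 93, L_eff = 93/255 = 0.364706
t(3,1) = 4.96 - 4.090·0.364706 = 3.468
Σt over all 3·11 pixels = 2424547/25500 ≈ 95.0802745
V = pitch²·Σt = 1.73²·2424547/25500 = 284.566

t(3,1)=3.468 V=284.566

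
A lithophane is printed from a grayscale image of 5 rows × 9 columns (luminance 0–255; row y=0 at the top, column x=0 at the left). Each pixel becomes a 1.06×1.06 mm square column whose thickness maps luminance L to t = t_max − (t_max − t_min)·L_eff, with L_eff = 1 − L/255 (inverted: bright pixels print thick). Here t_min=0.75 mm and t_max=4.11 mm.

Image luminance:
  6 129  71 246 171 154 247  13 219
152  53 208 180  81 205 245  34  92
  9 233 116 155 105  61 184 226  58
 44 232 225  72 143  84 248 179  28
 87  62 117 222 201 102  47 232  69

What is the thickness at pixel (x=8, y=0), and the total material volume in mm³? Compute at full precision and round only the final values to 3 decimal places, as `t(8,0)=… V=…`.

span = t_max - t_min = 4.11 - 0.75 = 3.360
L(8,0) = 219, L_eff = 1 - 219/255 = 0.141176 (inverted)
t(8,0) = 4.11 - 3.360·0.141176 = 3.636
Σt over all 5·9 pixels = 964139/8500 ≈ 113.4281176
V = pitch²·Σt = 1.06²·964139/8500 = 127.448

t(8,0)=3.636 V=127.448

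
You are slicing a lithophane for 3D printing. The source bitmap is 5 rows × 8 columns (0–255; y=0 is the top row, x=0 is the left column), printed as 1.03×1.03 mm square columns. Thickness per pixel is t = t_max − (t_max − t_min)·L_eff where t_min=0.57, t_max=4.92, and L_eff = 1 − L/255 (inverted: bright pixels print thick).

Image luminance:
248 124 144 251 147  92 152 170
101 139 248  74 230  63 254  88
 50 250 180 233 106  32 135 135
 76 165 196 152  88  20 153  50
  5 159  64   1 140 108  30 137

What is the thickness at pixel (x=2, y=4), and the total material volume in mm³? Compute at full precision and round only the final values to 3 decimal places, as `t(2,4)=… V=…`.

span = t_max - t_min = 4.92 - 0.57 = 4.350
L(2,4) = 64, L_eff = 1 - 64/255 = 0.749020 (inverted)
t(2,4) = 4.92 - 4.350·0.749020 = 1.662
Σt over all 5·8 pixels = 18927/170 ≈ 111.3352941
V = pitch²·Σt = 1.03²·18927/170 = 118.116

t(2,4)=1.662 V=118.116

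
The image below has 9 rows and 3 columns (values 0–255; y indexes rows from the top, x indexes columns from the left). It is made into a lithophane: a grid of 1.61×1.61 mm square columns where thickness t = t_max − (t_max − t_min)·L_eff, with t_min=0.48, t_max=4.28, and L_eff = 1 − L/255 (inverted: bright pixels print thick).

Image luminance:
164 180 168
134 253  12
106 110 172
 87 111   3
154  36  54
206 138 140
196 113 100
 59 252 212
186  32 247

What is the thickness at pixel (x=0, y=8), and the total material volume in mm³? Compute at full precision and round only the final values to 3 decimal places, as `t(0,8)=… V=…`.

span = t_max - t_min = 4.28 - 0.48 = 3.800
L(0,8) = 186, L_eff = 1 - 186/255 = 0.270588 (inverted)
t(0,8) = 4.28 - 3.800·0.270588 = 3.252
Σt over all 9·3 pixels = 85399/1275 ≈ 66.9796078
V = pitch²·Σt = 1.61²·85399/1275 = 173.618

t(0,8)=3.252 V=173.618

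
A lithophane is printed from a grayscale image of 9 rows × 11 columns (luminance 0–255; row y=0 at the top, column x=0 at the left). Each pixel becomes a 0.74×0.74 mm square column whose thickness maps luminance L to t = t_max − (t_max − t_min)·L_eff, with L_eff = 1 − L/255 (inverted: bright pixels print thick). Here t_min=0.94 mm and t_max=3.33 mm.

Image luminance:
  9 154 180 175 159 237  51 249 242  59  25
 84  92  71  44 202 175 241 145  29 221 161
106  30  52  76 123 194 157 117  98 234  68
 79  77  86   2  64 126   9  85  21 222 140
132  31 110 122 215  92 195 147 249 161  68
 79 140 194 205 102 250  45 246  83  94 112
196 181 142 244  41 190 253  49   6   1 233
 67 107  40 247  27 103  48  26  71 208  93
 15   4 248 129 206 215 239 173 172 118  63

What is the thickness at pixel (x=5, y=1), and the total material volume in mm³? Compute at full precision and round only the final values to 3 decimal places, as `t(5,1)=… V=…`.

span = t_max - t_min = 3.33 - 0.94 = 2.390
L(5,1) = 175, L_eff = 1 - 175/255 = 0.313725 (inverted)
t(5,1) = 3.33 - 2.390·0.313725 = 2.580
Σt over all 9·11 pixels = 1334038/6375 ≈ 209.2608627
V = pitch²·Σt = 0.74²·1334038/6375 = 114.591

t(5,1)=2.580 V=114.591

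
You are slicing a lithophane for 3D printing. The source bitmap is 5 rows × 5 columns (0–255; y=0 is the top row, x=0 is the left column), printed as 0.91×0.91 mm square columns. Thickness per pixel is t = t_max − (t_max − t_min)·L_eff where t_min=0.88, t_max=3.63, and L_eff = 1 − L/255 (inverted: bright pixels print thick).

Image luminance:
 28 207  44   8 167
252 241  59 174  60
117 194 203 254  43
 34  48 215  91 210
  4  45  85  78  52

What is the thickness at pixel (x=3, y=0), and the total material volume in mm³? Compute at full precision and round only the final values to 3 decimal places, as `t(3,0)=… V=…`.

t(3,0)=0.966 V=44.233

span = t_max - t_min = 3.63 - 0.88 = 2.750
L(3,0) = 8, L_eff = 1 - 8/255 = 0.968627 (inverted)
t(3,0) = 3.63 - 2.750·0.968627 = 0.966
Σt over all 5·5 pixels = 18161/340 ≈ 53.4147059
V = pitch²·Σt = 0.91²·18161/340 = 44.233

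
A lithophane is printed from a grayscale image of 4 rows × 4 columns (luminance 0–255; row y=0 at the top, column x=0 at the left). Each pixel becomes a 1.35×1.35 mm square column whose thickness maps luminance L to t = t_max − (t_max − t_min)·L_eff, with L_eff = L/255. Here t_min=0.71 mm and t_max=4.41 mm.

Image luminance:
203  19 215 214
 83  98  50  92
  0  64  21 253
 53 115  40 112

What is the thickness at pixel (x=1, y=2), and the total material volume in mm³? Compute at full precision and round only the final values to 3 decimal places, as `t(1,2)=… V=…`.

t(1,2)=3.481 V=85.439

span = t_max - t_min = 4.41 - 0.71 = 3.700
L(1,2) = 64, L_eff = 64/255 = 0.250980
t(1,2) = 4.41 - 3.700·0.250980 = 3.481
Σt over all 4·4 pixels = 46.88
V = pitch²·Σt = 1.35²·46.88 = 85.439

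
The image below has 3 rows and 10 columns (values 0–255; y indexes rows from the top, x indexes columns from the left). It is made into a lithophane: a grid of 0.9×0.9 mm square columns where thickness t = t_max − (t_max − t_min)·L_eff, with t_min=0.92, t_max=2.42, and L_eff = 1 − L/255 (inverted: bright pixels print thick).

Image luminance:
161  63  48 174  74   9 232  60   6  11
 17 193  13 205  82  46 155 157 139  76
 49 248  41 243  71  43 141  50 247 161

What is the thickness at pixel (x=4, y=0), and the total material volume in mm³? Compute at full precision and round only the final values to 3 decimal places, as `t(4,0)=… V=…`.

t(4,0)=1.355 V=37.675

span = t_max - t_min = 2.42 - 0.92 = 1.500
L(4,0) = 74, L_eff = 1 - 74/255 = 0.709804 (inverted)
t(4,0) = 2.42 - 1.500·0.709804 = 1.355
Σt over all 3·10 pixels = 7907/170 ≈ 46.5117647
V = pitch²·Σt = 0.9²·7907/170 = 37.675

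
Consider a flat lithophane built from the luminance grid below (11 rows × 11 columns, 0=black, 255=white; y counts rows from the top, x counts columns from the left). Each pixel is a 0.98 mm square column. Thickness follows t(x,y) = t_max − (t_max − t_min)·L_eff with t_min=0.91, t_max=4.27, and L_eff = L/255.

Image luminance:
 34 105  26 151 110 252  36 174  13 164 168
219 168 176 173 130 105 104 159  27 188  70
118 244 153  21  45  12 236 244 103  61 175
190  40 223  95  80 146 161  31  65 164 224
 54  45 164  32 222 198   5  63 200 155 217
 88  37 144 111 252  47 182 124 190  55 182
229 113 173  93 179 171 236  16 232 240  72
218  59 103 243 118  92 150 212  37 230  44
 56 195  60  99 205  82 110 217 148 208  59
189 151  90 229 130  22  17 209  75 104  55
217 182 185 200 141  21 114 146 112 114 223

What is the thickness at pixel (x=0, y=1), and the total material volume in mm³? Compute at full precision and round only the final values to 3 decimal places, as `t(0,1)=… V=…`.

span = t_max - t_min = 4.27 - 0.91 = 3.360
L(0,1) = 219, L_eff = 219/255 = 0.858824
t(0,1) = 4.27 - 3.360·0.858824 = 1.384
Σt over all 11·11 pixels = 520499/1700 ≈ 306.1758824
V = pitch²·Σt = 0.98²·520499/1700 = 294.051

t(0,1)=1.384 V=294.051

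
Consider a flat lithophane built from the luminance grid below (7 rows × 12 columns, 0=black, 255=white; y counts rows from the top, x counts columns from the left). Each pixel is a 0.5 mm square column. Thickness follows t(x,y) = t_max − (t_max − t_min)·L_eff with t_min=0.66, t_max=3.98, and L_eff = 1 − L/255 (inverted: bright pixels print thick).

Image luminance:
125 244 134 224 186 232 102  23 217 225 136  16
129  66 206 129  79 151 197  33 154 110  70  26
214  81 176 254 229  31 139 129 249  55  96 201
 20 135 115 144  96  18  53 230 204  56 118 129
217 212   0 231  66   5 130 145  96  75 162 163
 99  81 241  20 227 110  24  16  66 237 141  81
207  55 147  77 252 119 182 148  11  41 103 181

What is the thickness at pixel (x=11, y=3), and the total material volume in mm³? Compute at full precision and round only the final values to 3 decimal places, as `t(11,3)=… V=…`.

span = t_max - t_min = 3.98 - 0.66 = 3.320
L(11,3) = 129, L_eff = 1 - 129/255 = 0.494118 (inverted)
t(11,3) = 3.98 - 3.320·0.494118 = 2.340
Σt over all 7·12 pixels = 1246012/6375 ≈ 195.4528627
V = pitch²·Σt = 0.5²·1246012/6375 = 48.863

t(11,3)=2.340 V=48.863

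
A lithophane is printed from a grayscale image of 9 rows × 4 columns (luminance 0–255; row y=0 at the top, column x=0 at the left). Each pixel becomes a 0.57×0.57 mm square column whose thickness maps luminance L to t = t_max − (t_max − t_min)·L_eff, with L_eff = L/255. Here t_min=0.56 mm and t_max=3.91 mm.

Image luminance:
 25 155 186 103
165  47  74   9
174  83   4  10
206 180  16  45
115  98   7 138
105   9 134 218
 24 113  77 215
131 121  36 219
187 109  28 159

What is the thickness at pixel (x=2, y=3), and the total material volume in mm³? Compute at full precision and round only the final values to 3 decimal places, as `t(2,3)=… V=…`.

span = t_max - t_min = 3.91 - 0.56 = 3.350
L(2,3) = 16, L_eff = 16/255 = 0.062745
t(2,3) = 3.91 - 3.350·0.062745 = 3.700
Σt over all 9·4 pixels = 468301/5100 ≈ 91.8237255
V = pitch²·Σt = 0.57²·468301/5100 = 29.834

t(2,3)=3.700 V=29.834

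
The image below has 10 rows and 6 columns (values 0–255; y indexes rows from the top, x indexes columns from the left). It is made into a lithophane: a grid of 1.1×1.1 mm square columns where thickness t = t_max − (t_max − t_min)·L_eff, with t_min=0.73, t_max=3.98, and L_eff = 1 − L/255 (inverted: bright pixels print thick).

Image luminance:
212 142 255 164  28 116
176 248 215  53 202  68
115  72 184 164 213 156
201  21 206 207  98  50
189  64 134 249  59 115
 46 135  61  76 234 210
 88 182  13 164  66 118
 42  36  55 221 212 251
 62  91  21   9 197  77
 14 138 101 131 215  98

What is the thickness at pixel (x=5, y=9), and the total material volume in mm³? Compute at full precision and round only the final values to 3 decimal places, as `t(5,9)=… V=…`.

t(5,9)=1.979 V=172.361

span = t_max - t_min = 3.98 - 0.73 = 3.250
L(5,9) = 98, L_eff = 1 - 98/255 = 0.615686 (inverted)
t(5,9) = 3.98 - 3.250·0.615686 = 1.979
Σt over all 10·6 pixels = 12108/85 ≈ 142.4470588
V = pitch²·Σt = 1.1²·12108/85 = 172.361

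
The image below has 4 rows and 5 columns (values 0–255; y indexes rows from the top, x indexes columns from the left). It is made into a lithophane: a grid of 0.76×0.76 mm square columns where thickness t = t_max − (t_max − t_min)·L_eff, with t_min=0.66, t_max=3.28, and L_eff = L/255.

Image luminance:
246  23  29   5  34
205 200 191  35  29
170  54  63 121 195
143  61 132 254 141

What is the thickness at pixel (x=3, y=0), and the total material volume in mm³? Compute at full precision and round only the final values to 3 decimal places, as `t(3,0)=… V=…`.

span = t_max - t_min = 3.28 - 0.66 = 2.620
L(3,0) = 5, L_eff = 5/255 = 0.019608
t(3,0) = 3.28 - 2.620·0.019608 = 3.229
Σt over all 4·5 pixels = 177013/4250 ≈ 41.6501176
V = pitch²·Σt = 0.76²·177013/4250 = 24.057

t(3,0)=3.229 V=24.057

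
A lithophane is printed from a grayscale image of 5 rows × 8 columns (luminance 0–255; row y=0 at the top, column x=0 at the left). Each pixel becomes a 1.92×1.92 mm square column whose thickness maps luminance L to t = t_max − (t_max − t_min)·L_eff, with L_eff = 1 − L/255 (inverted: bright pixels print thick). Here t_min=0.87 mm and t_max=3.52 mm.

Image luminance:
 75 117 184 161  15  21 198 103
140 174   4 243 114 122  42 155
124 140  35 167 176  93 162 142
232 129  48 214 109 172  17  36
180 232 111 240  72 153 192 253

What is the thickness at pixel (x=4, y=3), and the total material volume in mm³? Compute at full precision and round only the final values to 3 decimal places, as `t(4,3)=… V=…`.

t(4,3)=2.003 V=331.213

span = t_max - t_min = 3.52 - 0.87 = 2.650
L(4,3) = 109, L_eff = 1 - 109/255 = 0.572549 (inverted)
t(4,3) = 3.52 - 2.650·0.572549 = 2.003
Σt over all 5·8 pixels = 458221/5100 ≈ 89.8472549
V = pitch²·Σt = 1.92²·458221/5100 = 331.213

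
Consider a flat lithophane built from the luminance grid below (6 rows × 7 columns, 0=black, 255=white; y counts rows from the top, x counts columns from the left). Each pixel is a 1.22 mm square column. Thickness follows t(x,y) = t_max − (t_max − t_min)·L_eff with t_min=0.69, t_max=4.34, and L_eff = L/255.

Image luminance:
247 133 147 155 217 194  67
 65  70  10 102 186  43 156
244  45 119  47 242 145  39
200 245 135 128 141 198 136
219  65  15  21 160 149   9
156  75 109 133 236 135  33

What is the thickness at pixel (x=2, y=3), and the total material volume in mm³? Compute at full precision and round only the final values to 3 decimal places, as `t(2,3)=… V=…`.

t(2,3)=2.408 V=156.879

span = t_max - t_min = 4.34 - 0.69 = 3.650
L(2,3) = 135, L_eff = 135/255 = 0.529412
t(2,3) = 4.34 - 3.650·0.529412 = 2.408
Σt over all 6·7 pixels = 107509/1020 ≈ 105.4009804
V = pitch²·Σt = 1.22²·107509/1020 = 156.879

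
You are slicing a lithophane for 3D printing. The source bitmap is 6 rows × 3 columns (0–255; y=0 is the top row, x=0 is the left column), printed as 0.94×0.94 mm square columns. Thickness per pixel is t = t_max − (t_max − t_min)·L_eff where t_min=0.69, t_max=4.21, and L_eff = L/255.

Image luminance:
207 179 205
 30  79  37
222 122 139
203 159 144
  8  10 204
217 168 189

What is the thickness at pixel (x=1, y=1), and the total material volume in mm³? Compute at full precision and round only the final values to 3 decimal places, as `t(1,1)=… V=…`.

t(1,1)=3.119 V=36.198

span = t_max - t_min = 4.21 - 0.69 = 3.520
L(1,1) = 79, L_eff = 79/255 = 0.309804
t(1,1) = 4.21 - 3.520·0.309804 = 3.119
Σt over all 6·3 pixels = 522323/12750 ≈ 40.9665098
V = pitch²·Σt = 0.94²·522323/12750 = 36.198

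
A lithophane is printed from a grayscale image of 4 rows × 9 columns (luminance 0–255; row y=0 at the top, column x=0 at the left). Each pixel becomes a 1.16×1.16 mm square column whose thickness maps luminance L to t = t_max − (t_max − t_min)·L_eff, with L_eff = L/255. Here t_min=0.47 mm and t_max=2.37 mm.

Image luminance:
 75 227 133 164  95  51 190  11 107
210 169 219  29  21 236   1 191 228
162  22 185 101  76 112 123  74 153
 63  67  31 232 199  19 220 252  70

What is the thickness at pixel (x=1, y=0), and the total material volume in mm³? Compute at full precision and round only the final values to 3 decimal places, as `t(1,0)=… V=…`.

span = t_max - t_min = 2.37 - 0.47 = 1.900
L(1,0) = 227, L_eff = 227/255 = 0.890196
t(1,0) = 2.37 - 1.900·0.890196 = 0.679
Σt over all 4·9 pixels = 21954/425 ≈ 51.6564706
V = pitch²·Σt = 1.16²·21954/425 = 69.509

t(1,0)=0.679 V=69.509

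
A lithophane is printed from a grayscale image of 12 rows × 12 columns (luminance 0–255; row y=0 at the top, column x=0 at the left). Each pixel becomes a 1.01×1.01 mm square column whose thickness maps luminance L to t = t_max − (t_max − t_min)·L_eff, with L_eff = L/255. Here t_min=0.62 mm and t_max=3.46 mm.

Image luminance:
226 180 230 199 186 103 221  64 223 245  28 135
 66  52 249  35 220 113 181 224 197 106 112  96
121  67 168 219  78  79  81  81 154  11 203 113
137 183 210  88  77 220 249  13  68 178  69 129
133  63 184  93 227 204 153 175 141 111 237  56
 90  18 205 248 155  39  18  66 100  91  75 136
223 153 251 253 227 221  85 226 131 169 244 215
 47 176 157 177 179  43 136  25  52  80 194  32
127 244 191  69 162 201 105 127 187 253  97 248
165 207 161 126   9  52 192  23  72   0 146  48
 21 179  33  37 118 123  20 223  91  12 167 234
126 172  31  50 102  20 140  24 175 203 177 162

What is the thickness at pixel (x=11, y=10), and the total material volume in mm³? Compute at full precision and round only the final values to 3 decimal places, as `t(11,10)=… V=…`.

span = t_max - t_min = 3.46 - 0.62 = 2.840
L(11,10) = 234, L_eff = 234/255 = 0.917647
t(11,10) = 3.46 - 2.840·0.917647 = 0.854
Σt over all 12·12 pixels = 1809317/6375 ≈ 283.8144314
V = pitch²·Σt = 1.01²·1809317/6375 = 289.519

t(11,10)=0.854 V=289.519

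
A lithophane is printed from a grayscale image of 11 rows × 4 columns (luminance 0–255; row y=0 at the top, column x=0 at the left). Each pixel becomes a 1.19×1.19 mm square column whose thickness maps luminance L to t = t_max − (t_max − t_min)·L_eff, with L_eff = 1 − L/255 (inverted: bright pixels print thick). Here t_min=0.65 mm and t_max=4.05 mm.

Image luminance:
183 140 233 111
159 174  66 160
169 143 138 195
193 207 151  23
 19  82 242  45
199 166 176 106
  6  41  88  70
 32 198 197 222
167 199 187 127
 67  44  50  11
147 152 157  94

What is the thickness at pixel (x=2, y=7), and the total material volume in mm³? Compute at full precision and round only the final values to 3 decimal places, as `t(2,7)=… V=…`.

span = t_max - t_min = 4.05 - 0.65 = 3.400
L(2,7) = 197, L_eff = 1 - 197/255 = 0.227451 (inverted)
t(2,7) = 4.05 - 3.400·0.227451 = 3.277
Σt over all 11·4 pixels = 105.08
V = pitch²·Σt = 1.19²·105.08 = 148.804

t(2,7)=3.277 V=148.804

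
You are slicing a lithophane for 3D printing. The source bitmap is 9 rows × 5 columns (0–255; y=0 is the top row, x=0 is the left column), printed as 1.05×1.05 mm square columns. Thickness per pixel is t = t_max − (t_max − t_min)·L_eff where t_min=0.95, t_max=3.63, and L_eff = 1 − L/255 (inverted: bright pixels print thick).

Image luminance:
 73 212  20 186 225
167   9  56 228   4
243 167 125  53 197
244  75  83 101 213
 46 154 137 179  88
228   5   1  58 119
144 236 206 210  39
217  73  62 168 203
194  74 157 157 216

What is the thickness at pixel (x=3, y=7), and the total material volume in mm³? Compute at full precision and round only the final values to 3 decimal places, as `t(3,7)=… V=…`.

span = t_max - t_min = 3.63 - 0.95 = 2.680
L(3,7) = 168, L_eff = 1 - 168/255 = 0.341176 (inverted)
t(3,7) = 3.63 - 2.680·0.341176 = 2.716
Σt over all 9·5 pixels = 159533/1500 ≈ 106.3553333
V = pitch²·Σt = 1.05²·159533/1500 = 117.257

t(3,7)=2.716 V=117.257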